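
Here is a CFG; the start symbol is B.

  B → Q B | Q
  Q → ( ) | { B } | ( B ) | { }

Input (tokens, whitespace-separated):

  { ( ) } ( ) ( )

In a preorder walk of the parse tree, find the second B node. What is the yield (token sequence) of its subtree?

( )

[B [Q { [B [Q ( )]] }] [B [Q ( )] [B [Q ( )]]]]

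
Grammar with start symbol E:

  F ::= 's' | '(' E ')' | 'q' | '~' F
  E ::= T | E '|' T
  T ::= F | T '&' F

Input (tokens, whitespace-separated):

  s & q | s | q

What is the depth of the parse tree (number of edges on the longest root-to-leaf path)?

[E [E [E [T [T [F s]] & [F q]]] | [T [F s]]] | [T [F q]]]

6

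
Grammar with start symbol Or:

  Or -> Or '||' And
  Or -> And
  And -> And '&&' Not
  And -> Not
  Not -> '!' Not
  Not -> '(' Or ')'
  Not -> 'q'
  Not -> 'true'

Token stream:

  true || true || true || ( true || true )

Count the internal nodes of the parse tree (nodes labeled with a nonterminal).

[Or [Or [Or [Or [And [Not true]]] || [And [Not true]]] || [And [Not true]]] || [And [Not ( [Or [Or [And [Not true]]] || [And [Not true]]] )]]]

18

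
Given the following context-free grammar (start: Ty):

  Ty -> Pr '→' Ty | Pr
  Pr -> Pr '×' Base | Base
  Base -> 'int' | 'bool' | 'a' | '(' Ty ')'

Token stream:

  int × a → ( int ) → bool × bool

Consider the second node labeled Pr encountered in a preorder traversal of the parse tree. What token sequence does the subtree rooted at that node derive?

[Ty [Pr [Pr [Base int]] × [Base a]] → [Ty [Pr [Base ( [Ty [Pr [Base int]]] )]] → [Ty [Pr [Pr [Base bool]] × [Base bool]]]]]

int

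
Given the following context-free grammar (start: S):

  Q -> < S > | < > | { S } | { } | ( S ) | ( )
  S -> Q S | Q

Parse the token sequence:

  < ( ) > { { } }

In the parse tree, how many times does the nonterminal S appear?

[S [Q < [S [Q ( )]] >] [S [Q { [S [Q { }]] }]]]

4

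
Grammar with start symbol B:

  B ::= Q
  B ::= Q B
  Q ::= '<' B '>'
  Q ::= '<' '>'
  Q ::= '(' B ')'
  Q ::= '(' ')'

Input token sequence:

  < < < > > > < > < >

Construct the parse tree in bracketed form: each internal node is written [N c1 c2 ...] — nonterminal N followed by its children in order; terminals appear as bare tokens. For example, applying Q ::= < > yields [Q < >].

[B [Q < [B [Q < [B [Q < >]] >]] >] [B [Q < >] [B [Q < >]]]]

B
Q B
< B > B
< Q > B
< < B > > B
< < Q > > B
< < < > > > B
< < < > > > Q B
< < < > > > < > B
< < < > > > < > Q
< < < > > > < > < >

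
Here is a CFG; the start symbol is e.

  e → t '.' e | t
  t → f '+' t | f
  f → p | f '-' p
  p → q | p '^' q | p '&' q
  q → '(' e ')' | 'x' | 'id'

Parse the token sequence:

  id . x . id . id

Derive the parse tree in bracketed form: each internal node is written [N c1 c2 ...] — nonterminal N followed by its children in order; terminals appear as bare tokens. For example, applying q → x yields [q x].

[e [t [f [p [q id]]]] . [e [t [f [p [q x]]]] . [e [t [f [p [q id]]]] . [e [t [f [p [q id]]]]]]]]

e
t . e
f . e
p . e
q . e
id . e
id . t . e
id . f . e
id . p . e
id . q . e
id . x . e
id . x . t . e
id . x . f . e
id . x . p . e
id . x . q . e
id . x . id . e
id . x . id . t
id . x . id . f
id . x . id . p
id . x . id . q
id . x . id . id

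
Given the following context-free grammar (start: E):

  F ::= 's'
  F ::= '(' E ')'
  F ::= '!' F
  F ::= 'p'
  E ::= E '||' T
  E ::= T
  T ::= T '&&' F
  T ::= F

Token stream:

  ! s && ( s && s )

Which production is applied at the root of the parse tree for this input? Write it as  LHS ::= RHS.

[E [T [T [F ! [F s]]] && [F ( [E [T [T [F s]] && [F s]]] )]]]

E ::= T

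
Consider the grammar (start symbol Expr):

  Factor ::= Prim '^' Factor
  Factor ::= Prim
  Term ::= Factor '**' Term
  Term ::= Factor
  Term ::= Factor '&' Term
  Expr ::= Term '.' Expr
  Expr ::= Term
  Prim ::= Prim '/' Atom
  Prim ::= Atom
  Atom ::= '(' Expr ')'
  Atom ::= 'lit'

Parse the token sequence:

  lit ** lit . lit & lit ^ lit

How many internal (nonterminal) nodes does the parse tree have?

[Expr [Term [Factor [Prim [Atom lit]]] ** [Term [Factor [Prim [Atom lit]]]]] . [Expr [Term [Factor [Prim [Atom lit]]] & [Term [Factor [Prim [Atom lit]] ^ [Factor [Prim [Atom lit]]]]]]]]

21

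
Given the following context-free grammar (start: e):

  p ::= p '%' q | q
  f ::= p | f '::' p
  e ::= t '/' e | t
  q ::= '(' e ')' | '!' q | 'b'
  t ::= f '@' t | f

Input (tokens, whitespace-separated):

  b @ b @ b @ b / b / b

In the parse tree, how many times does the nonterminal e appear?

[e [t [f [p [q b]]] @ [t [f [p [q b]]] @ [t [f [p [q b]]] @ [t [f [p [q b]]]]]]] / [e [t [f [p [q b]]]] / [e [t [f [p [q b]]]]]]]

3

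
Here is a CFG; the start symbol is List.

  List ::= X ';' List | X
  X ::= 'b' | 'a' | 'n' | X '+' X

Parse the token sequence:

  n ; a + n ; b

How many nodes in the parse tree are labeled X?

[List [X n] ; [List [X [X a] + [X n]] ; [List [X b]]]]

5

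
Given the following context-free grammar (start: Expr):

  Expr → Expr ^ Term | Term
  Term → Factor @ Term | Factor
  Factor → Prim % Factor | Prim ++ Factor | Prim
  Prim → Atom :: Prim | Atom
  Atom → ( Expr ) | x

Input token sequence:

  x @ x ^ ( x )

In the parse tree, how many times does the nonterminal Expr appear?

[Expr [Expr [Term [Factor [Prim [Atom x]]] @ [Term [Factor [Prim [Atom x]]]]]] ^ [Term [Factor [Prim [Atom ( [Expr [Term [Factor [Prim [Atom x]]]]] )]]]]]

3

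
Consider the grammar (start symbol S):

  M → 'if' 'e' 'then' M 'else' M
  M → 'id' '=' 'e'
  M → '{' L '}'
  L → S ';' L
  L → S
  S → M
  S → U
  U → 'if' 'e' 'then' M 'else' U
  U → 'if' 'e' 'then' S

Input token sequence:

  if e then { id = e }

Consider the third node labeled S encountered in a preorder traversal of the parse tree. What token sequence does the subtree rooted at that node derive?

[S [U if e then [S [M { [L [S [M id = e]]] }]]]]

id = e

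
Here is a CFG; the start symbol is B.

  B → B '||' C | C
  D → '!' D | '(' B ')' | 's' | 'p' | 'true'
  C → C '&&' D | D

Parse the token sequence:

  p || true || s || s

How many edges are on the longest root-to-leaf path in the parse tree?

6

[B [B [B [B [C [D p]]] || [C [D true]]] || [C [D s]]] || [C [D s]]]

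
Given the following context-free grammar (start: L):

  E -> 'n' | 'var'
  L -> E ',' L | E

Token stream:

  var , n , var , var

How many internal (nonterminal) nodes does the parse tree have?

8

[L [E var] , [L [E n] , [L [E var] , [L [E var]]]]]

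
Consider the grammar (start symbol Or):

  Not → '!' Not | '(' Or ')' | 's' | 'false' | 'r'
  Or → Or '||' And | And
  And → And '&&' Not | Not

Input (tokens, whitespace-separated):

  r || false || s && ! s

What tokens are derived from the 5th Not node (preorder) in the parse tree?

s

[Or [Or [Or [And [Not r]]] || [And [Not false]]] || [And [And [Not s]] && [Not ! [Not s]]]]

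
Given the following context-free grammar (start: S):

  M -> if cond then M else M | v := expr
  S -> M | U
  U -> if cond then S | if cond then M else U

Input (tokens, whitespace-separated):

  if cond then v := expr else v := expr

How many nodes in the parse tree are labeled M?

[S [M if cond then [M v := expr] else [M v := expr]]]

3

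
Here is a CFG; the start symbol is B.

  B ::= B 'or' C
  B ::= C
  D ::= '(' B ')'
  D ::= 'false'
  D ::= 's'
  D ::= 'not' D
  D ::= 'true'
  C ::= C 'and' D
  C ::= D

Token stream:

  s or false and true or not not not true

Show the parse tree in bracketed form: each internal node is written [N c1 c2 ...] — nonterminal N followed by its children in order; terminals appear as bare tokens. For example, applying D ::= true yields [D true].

[B [B [B [C [D s]]] or [C [C [D false]] and [D true]]] or [C [D not [D not [D not [D true]]]]]]

B
B or C
B or C or C
C or C or C
D or C or C
s or C or C
s or C and D or C
s or D and D or C
s or false and D or C
s or false and true or C
s or false and true or D
s or false and true or not D
s or false and true or not not D
s or false and true or not not not D
s or false and true or not not not true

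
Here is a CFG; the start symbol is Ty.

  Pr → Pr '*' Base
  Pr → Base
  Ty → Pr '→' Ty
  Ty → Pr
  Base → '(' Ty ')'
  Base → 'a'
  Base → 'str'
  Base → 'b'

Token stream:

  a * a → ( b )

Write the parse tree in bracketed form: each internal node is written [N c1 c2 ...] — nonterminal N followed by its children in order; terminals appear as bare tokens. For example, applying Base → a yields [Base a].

Ty
Pr → Ty
Pr * Base → Ty
Base * Base → Ty
a * Base → Ty
a * a → Ty
a * a → Pr
a * a → Base
a * a → ( Ty )
a * a → ( Pr )
a * a → ( Base )
a * a → ( b )

[Ty [Pr [Pr [Base a]] * [Base a]] → [Ty [Pr [Base ( [Ty [Pr [Base b]]] )]]]]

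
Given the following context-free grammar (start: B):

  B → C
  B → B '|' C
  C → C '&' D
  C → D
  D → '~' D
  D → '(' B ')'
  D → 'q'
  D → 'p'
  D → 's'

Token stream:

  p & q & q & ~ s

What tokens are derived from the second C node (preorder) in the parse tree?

[B [C [C [C [C [D p]] & [D q]] & [D q]] & [D ~ [D s]]]]

p & q & q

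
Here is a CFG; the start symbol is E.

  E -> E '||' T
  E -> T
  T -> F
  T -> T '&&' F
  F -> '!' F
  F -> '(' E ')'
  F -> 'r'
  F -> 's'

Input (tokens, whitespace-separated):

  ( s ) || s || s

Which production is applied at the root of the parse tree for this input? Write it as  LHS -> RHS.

E -> E '||' T

[E [E [E [T [F ( [E [T [F s]]] )]]] || [T [F s]]] || [T [F s]]]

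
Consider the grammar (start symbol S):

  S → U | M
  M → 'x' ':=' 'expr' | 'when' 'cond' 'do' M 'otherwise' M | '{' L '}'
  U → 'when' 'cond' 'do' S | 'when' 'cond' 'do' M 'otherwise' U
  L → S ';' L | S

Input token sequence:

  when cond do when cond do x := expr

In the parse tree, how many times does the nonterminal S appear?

[S [U when cond do [S [U when cond do [S [M x := expr]]]]]]

3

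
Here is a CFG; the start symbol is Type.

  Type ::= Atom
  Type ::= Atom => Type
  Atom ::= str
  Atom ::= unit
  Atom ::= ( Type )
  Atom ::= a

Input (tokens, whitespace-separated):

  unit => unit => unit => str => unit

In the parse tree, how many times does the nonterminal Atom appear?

5

[Type [Atom unit] => [Type [Atom unit] => [Type [Atom unit] => [Type [Atom str] => [Type [Atom unit]]]]]]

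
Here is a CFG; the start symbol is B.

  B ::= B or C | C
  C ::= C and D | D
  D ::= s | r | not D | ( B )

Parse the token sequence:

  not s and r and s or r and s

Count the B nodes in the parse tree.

2

[B [B [C [C [C [D not [D s]]] and [D r]] and [D s]]] or [C [C [D r]] and [D s]]]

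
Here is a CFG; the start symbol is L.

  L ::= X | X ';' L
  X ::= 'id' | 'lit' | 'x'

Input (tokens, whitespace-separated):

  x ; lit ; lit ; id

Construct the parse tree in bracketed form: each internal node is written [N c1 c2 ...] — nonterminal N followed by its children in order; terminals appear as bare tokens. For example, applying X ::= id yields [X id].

[L [X x] ; [L [X lit] ; [L [X lit] ; [L [X id]]]]]

L
X ; L
x ; L
x ; X ; L
x ; lit ; L
x ; lit ; X ; L
x ; lit ; lit ; L
x ; lit ; lit ; X
x ; lit ; lit ; id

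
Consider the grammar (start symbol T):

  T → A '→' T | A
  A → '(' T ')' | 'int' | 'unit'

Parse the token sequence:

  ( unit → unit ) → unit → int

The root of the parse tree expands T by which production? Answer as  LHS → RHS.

T → A '→' T

[T [A ( [T [A unit] → [T [A unit]]] )] → [T [A unit] → [T [A int]]]]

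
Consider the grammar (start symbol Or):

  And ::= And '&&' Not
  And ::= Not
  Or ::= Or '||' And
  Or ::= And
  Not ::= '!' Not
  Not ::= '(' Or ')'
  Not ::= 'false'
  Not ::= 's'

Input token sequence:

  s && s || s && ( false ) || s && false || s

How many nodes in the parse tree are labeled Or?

[Or [Or [Or [Or [And [And [Not s]] && [Not s]]] || [And [And [Not s]] && [Not ( [Or [And [Not false]]] )]]] || [And [And [Not s]] && [Not false]]] || [And [Not s]]]

5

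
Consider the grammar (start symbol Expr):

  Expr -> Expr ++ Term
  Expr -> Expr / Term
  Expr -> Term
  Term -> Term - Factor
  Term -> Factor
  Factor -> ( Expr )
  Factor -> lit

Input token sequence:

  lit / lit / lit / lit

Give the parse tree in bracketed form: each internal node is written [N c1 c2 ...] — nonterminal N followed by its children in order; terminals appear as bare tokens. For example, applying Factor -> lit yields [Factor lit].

[Expr [Expr [Expr [Expr [Term [Factor lit]]] / [Term [Factor lit]]] / [Term [Factor lit]]] / [Term [Factor lit]]]

Expr
Expr / Term
Expr / Term / Term
Expr / Term / Term / Term
Term / Term / Term / Term
Factor / Term / Term / Term
lit / Term / Term / Term
lit / Factor / Term / Term
lit / lit / Term / Term
lit / lit / Factor / Term
lit / lit / lit / Term
lit / lit / lit / Factor
lit / lit / lit / lit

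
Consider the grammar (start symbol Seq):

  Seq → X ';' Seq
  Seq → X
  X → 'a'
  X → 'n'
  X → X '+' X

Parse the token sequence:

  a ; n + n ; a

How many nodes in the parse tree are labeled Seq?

[Seq [X a] ; [Seq [X [X n] + [X n]] ; [Seq [X a]]]]

3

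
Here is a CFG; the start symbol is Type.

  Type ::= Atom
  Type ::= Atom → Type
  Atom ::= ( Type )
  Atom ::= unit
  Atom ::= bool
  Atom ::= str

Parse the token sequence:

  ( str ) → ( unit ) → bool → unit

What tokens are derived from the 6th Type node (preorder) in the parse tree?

unit

[Type [Atom ( [Type [Atom str]] )] → [Type [Atom ( [Type [Atom unit]] )] → [Type [Atom bool] → [Type [Atom unit]]]]]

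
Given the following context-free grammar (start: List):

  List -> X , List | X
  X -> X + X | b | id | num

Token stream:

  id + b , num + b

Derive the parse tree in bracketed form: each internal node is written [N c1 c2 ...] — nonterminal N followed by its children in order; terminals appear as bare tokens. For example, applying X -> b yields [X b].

List
X , List
X + X , List
id + X , List
id + b , List
id + b , X
id + b , X + X
id + b , num + X
id + b , num + b

[List [X [X id] + [X b]] , [List [X [X num] + [X b]]]]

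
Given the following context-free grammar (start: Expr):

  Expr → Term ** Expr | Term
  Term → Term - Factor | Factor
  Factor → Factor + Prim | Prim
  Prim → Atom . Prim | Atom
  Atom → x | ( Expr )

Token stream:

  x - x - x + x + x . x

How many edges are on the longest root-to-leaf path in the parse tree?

[Expr [Term [Term [Term [Factor [Prim [Atom x]]]] - [Factor [Prim [Atom x]]]] - [Factor [Factor [Factor [Prim [Atom x]]] + [Prim [Atom x]]] + [Prim [Atom x] . [Prim [Atom x]]]]]]

7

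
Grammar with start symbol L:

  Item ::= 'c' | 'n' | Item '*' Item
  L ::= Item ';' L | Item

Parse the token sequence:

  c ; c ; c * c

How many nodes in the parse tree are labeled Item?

5

[L [Item c] ; [L [Item c] ; [L [Item [Item c] * [Item c]]]]]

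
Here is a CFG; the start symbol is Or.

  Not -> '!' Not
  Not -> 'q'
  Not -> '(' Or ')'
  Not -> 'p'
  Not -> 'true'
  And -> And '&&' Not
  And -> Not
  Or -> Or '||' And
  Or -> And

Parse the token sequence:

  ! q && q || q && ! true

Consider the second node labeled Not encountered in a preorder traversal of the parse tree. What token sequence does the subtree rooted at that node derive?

q

[Or [Or [And [And [Not ! [Not q]]] && [Not q]]] || [And [And [Not q]] && [Not ! [Not true]]]]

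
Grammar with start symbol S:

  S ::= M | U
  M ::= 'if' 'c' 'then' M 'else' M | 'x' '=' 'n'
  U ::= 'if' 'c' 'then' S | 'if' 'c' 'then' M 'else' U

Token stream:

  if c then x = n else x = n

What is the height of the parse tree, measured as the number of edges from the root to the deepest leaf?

3

[S [M if c then [M x = n] else [M x = n]]]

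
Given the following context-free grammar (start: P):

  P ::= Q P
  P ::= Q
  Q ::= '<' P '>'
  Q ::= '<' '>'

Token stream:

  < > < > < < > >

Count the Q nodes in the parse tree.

4

[P [Q < >] [P [Q < >] [P [Q < [P [Q < >]] >]]]]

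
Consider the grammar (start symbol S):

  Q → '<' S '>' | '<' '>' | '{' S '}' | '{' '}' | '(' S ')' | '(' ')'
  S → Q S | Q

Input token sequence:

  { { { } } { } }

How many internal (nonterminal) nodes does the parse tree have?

8

[S [Q { [S [Q { [S [Q { }]] }] [S [Q { }]]] }]]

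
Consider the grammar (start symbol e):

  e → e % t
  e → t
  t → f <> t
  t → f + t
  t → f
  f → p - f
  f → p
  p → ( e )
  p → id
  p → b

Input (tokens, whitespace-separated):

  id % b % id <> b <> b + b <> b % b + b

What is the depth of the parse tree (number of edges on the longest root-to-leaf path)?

[e [e [e [e [t [f [p id]]]] % [t [f [p b]]]] % [t [f [p id]] <> [t [f [p b]] <> [t [f [p b]] + [t [f [p b]] <> [t [f [p b]]]]]]]] % [t [f [p b]] + [t [f [p b]]]]]

9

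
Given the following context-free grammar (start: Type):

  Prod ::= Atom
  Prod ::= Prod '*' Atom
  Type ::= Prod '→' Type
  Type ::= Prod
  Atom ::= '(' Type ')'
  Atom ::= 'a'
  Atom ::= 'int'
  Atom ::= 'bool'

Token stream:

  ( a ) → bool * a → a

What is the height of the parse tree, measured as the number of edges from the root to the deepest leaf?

[Type [Prod [Atom ( [Type [Prod [Atom a]]] )]] → [Type [Prod [Prod [Atom bool]] * [Atom a]] → [Type [Prod [Atom a]]]]]

6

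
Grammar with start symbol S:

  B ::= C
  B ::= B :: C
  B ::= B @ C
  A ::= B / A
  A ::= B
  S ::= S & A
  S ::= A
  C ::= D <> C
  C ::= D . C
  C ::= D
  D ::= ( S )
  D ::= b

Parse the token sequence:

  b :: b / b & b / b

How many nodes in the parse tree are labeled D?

[S [S [A [B [B [C [D b]]] :: [C [D b]]] / [A [B [C [D b]]]]]] & [A [B [C [D b]]] / [A [B [C [D b]]]]]]

5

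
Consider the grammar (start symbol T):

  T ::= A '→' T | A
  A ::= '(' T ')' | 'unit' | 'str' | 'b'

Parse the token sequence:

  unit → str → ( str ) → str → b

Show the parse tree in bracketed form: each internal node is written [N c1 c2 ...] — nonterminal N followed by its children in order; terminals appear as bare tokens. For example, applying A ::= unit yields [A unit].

T
A → T
unit → T
unit → A → T
unit → str → T
unit → str → A → T
unit → str → ( T ) → T
unit → str → ( A ) → T
unit → str → ( str ) → T
unit → str → ( str ) → A → T
unit → str → ( str ) → str → T
unit → str → ( str ) → str → A
unit → str → ( str ) → str → b

[T [A unit] → [T [A str] → [T [A ( [T [A str]] )] → [T [A str] → [T [A b]]]]]]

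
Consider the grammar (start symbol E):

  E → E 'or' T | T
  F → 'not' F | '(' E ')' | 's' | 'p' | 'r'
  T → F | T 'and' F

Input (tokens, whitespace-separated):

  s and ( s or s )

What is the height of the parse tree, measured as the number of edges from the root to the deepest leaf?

7

[E [T [T [F s]] and [F ( [E [E [T [F s]]] or [T [F s]]] )]]]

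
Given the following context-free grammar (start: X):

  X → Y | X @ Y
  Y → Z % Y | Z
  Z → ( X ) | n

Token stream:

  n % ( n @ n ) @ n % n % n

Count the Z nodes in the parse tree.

7

[X [X [Y [Z n] % [Y [Z ( [X [X [Y [Z n]]] @ [Y [Z n]]] )]]]] @ [Y [Z n] % [Y [Z n] % [Y [Z n]]]]]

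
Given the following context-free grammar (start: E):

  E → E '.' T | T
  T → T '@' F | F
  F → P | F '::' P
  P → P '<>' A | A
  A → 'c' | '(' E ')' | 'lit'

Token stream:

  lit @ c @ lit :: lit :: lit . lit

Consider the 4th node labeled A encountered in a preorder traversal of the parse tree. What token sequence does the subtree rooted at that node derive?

[E [E [T [T [T [F [P [A lit]]]] @ [F [P [A c]]]] @ [F [F [F [P [A lit]]] :: [P [A lit]]] :: [P [A lit]]]]] . [T [F [P [A lit]]]]]

lit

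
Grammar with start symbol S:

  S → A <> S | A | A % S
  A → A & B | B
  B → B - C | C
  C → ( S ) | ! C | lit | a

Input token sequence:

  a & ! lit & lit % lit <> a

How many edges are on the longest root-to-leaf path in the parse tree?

6

[S [A [A [A [B [C a]]] & [B [C ! [C lit]]]] & [B [C lit]]] % [S [A [B [C lit]]] <> [S [A [B [C a]]]]]]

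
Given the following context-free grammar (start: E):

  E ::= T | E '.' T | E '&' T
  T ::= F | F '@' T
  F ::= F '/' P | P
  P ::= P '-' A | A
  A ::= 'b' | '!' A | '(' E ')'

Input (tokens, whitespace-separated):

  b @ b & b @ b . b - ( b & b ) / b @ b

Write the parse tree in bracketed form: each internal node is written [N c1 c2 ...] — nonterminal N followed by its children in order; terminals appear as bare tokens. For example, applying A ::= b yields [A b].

[E [E [E [T [F [P [A b]]] @ [T [F [P [A b]]]]]] & [T [F [P [A b]]] @ [T [F [P [A b]]]]]] . [T [F [F [P [P [A b]] - [A ( [E [E [T [F [P [A b]]]]] & [T [F [P [A b]]]]] )]]] / [P [A b]]] @ [T [F [P [A b]]]]]]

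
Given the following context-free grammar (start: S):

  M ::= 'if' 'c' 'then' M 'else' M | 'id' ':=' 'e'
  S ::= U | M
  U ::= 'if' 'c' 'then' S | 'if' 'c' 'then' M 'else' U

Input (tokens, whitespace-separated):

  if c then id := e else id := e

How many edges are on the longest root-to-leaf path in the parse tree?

3

[S [M if c then [M id := e] else [M id := e]]]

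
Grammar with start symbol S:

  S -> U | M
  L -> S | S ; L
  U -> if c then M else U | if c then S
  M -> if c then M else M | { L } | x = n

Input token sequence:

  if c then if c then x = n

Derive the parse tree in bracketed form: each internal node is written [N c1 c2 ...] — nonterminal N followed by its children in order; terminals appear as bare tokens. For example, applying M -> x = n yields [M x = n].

[S [U if c then [S [U if c then [S [M x = n]]]]]]

S
U
if c then S
if c then U
if c then if c then S
if c then if c then M
if c then if c then x = n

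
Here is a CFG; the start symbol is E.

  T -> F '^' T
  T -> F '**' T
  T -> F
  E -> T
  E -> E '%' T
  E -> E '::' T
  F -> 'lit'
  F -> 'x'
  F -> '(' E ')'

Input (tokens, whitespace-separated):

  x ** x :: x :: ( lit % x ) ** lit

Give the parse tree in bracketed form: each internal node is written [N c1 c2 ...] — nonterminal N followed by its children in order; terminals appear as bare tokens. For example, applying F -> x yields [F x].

[E [E [E [T [F x] ** [T [F x]]]] :: [T [F x]]] :: [T [F ( [E [E [T [F lit]]] % [T [F x]]] )] ** [T [F lit]]]]

E
E :: T
E :: T :: T
T :: T :: T
F ** T :: T :: T
x ** T :: T :: T
x ** F :: T :: T
x ** x :: T :: T
x ** x :: F :: T
x ** x :: x :: T
x ** x :: x :: F ** T
x ** x :: x :: ( E ) ** T
x ** x :: x :: ( E % T ) ** T
x ** x :: x :: ( T % T ) ** T
x ** x :: x :: ( F % T ) ** T
x ** x :: x :: ( lit % T ) ** T
x ** x :: x :: ( lit % F ) ** T
x ** x :: x :: ( lit % x ) ** T
x ** x :: x :: ( lit % x ) ** F
x ** x :: x :: ( lit % x ) ** lit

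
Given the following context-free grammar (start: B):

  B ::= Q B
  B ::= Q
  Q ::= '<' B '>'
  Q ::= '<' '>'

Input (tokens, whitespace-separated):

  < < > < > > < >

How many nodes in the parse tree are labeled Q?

[B [Q < [B [Q < >] [B [Q < >]]] >] [B [Q < >]]]

4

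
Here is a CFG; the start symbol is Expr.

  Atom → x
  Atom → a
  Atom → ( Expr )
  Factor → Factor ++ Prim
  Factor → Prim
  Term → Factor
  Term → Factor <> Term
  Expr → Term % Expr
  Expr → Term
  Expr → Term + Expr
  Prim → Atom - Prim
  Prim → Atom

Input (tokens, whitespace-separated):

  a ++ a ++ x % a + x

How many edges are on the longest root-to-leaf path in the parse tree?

[Expr [Term [Factor [Factor [Factor [Prim [Atom a]]] ++ [Prim [Atom a]]] ++ [Prim [Atom x]]]] % [Expr [Term [Factor [Prim [Atom a]]]] + [Expr [Term [Factor [Prim [Atom x]]]]]]]

7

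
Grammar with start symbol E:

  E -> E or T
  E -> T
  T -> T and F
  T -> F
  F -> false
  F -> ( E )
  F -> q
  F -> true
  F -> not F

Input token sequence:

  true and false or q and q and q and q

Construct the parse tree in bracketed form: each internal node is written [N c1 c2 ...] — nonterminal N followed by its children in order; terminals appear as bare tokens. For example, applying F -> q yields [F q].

[E [E [T [T [F true]] and [F false]]] or [T [T [T [T [F q]] and [F q]] and [F q]] and [F q]]]

E
E or T
T or T
T and F or T
F and F or T
true and F or T
true and false or T
true and false or T and F
true and false or T and F and F
true and false or T and F and F and F
true and false or F and F and F and F
true and false or q and F and F and F
true and false or q and q and F and F
true and false or q and q and q and F
true and false or q and q and q and q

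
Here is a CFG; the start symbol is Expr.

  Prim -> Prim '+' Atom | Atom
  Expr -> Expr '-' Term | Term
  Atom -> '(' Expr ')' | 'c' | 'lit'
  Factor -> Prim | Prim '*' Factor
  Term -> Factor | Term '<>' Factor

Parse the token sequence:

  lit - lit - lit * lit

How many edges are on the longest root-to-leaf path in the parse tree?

[Expr [Expr [Expr [Term [Factor [Prim [Atom lit]]]]] - [Term [Factor [Prim [Atom lit]]]]] - [Term [Factor [Prim [Atom lit]] * [Factor [Prim [Atom lit]]]]]]

7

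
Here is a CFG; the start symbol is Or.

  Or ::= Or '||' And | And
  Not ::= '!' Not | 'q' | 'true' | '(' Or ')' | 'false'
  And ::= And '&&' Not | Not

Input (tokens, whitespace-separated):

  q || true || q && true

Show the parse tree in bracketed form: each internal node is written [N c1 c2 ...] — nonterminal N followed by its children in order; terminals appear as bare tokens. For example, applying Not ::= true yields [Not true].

Or
Or || And
Or || And || And
And || And || And
Not || And || And
q || And || And
q || Not || And
q || true || And
q || true || And && Not
q || true || Not && Not
q || true || q && Not
q || true || q && true

[Or [Or [Or [And [Not q]]] || [And [Not true]]] || [And [And [Not q]] && [Not true]]]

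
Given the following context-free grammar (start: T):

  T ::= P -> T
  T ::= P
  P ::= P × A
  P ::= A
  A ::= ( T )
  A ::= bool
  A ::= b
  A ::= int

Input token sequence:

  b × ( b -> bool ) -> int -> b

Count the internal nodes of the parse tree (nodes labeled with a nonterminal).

[T [P [P [A b]] × [A ( [T [P [A b]] -> [T [P [A bool]]]] )]] -> [T [P [A int]] -> [T [P [A b]]]]]

17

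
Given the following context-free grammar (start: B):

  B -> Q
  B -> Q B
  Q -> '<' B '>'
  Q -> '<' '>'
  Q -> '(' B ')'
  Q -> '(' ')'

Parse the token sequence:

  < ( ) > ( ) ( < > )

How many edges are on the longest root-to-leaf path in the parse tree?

[B [Q < [B [Q ( )]] >] [B [Q ( )] [B [Q ( [B [Q < >]] )]]]]

6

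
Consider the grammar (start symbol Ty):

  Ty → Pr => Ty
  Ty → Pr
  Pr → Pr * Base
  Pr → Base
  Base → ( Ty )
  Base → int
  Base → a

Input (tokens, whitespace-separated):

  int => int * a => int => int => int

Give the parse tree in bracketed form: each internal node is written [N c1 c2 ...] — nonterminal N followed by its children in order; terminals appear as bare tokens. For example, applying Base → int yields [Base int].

Ty
Pr => Ty
Base => Ty
int => Ty
int => Pr => Ty
int => Pr * Base => Ty
int => Base * Base => Ty
int => int * Base => Ty
int => int * a => Ty
int => int * a => Pr => Ty
int => int * a => Base => Ty
int => int * a => int => Ty
int => int * a => int => Pr => Ty
int => int * a => int => Base => Ty
int => int * a => int => int => Ty
int => int * a => int => int => Pr
int => int * a => int => int => Base
int => int * a => int => int => int

[Ty [Pr [Base int]] => [Ty [Pr [Pr [Base int]] * [Base a]] => [Ty [Pr [Base int]] => [Ty [Pr [Base int]] => [Ty [Pr [Base int]]]]]]]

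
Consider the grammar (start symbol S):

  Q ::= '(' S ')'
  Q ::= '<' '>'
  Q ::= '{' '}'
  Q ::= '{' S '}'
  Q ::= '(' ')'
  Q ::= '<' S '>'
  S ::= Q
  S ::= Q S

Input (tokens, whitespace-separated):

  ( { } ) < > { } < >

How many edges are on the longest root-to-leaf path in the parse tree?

[S [Q ( [S [Q { }]] )] [S [Q < >] [S [Q { }] [S [Q < >]]]]]

5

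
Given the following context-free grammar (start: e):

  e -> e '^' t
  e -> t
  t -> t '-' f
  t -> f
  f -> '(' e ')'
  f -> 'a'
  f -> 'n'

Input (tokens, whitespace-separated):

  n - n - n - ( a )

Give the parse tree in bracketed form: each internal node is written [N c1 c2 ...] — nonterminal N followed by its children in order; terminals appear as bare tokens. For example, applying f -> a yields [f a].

[e [t [t [t [t [f n]] - [f n]] - [f n]] - [f ( [e [t [f a]]] )]]]

e
t
t - f
t - f - f
t - f - f - f
f - f - f - f
n - f - f - f
n - n - f - f
n - n - n - f
n - n - n - ( e )
n - n - n - ( t )
n - n - n - ( f )
n - n - n - ( a )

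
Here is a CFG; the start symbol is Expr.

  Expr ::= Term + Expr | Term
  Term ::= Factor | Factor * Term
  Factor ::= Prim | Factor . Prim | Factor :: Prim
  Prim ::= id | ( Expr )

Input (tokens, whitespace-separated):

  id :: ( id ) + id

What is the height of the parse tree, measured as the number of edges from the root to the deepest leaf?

8

[Expr [Term [Factor [Factor [Prim id]] :: [Prim ( [Expr [Term [Factor [Prim id]]]] )]]] + [Expr [Term [Factor [Prim id]]]]]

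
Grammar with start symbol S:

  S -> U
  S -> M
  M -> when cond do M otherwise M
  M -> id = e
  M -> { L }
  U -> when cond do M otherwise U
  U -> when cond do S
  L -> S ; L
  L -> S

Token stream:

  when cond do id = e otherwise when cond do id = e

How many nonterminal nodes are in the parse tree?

6

[S [U when cond do [M id = e] otherwise [U when cond do [S [M id = e]]]]]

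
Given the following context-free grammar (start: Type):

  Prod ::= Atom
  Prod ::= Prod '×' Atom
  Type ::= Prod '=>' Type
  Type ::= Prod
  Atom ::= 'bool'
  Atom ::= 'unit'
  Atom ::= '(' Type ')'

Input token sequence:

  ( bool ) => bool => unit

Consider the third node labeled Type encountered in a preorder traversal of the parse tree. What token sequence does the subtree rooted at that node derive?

[Type [Prod [Atom ( [Type [Prod [Atom bool]]] )]] => [Type [Prod [Atom bool]] => [Type [Prod [Atom unit]]]]]

bool => unit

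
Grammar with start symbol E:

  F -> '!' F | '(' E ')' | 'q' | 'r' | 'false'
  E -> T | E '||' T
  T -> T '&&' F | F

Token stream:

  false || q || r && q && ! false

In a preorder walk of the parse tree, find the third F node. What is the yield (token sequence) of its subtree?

[E [E [E [T [F false]]] || [T [F q]]] || [T [T [T [F r]] && [F q]] && [F ! [F false]]]]

r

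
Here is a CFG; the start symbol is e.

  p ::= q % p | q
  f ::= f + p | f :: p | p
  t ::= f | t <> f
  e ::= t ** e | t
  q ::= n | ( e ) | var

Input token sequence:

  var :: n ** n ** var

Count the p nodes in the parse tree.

4

[e [t [f [f [p [q var]]] :: [p [q n]]]] ** [e [t [f [p [q n]]]] ** [e [t [f [p [q var]]]]]]]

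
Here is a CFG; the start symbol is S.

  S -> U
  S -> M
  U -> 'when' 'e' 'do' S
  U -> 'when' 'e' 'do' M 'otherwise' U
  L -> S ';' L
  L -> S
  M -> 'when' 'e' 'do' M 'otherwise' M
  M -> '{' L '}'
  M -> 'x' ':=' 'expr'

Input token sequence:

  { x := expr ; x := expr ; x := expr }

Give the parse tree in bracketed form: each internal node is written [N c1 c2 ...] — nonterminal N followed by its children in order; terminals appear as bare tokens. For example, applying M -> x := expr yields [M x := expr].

S
M
{ L }
{ S ; L }
{ M ; L }
{ x := expr ; L }
{ x := expr ; S ; L }
{ x := expr ; M ; L }
{ x := expr ; x := expr ; L }
{ x := expr ; x := expr ; S }
{ x := expr ; x := expr ; M }
{ x := expr ; x := expr ; x := expr }

[S [M { [L [S [M x := expr]] ; [L [S [M x := expr]] ; [L [S [M x := expr]]]]] }]]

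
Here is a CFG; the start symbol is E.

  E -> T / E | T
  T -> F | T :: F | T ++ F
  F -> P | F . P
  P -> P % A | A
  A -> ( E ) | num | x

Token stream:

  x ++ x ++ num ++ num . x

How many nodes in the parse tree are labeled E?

1

[E [T [T [T [T [F [P [A x]]]] ++ [F [P [A x]]]] ++ [F [P [A num]]]] ++ [F [F [P [A num]]] . [P [A x]]]]]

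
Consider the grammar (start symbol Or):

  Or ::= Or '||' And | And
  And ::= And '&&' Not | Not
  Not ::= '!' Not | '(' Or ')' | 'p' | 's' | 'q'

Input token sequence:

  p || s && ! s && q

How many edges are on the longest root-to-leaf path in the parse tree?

[Or [Or [And [Not p]]] || [And [And [And [Not s]] && [Not ! [Not s]]] && [Not q]]]

5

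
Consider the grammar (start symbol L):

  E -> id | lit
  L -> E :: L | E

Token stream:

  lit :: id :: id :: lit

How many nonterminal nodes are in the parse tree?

[L [E lit] :: [L [E id] :: [L [E id] :: [L [E lit]]]]]

8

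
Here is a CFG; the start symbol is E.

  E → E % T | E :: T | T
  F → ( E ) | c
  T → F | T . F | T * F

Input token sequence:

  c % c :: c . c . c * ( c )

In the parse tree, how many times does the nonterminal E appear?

[E [E [E [T [F c]]] % [T [F c]]] :: [T [T [T [T [F c]] . [F c]] . [F c]] * [F ( [E [T [F c]]] )]]]

4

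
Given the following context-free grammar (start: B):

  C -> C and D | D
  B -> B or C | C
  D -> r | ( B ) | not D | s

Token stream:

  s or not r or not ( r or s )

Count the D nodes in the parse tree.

[B [B [B [C [D s]]] or [C [D not [D r]]]] or [C [D not [D ( [B [B [C [D r]]] or [C [D s]]] )]]]]

7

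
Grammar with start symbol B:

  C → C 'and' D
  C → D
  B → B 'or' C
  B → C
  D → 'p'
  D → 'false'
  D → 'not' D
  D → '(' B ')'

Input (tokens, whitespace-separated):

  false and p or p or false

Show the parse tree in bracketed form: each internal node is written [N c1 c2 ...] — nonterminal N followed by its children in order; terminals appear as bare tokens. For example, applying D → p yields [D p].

B
B or C
B or C or C
C or C or C
C and D or C or C
D and D or C or C
false and D or C or C
false and p or C or C
false and p or D or C
false and p or p or C
false and p or p or D
false and p or p or false

[B [B [B [C [C [D false]] and [D p]]] or [C [D p]]] or [C [D false]]]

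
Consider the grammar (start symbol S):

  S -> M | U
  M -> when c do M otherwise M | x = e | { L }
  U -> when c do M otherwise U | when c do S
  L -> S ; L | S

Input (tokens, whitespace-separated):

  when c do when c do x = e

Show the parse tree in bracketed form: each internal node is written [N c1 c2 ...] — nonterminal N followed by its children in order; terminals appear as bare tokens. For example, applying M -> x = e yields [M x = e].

[S [U when c do [S [U when c do [S [M x = e]]]]]]

S
U
when c do S
when c do U
when c do when c do S
when c do when c do M
when c do when c do x = e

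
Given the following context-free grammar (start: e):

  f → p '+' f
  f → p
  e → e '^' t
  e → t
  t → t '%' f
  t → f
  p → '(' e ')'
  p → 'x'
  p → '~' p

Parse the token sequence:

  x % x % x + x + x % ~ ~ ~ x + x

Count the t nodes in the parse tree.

[e [t [t [t [t [f [p x]]] % [f [p x]]] % [f [p x] + [f [p x] + [f [p x]]]]] % [f [p ~ [p ~ [p ~ [p x]]]] + [f [p x]]]]]

4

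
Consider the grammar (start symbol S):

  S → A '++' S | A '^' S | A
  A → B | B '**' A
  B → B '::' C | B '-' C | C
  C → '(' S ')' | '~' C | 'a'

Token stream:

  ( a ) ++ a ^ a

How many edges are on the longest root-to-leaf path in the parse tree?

8

[S [A [B [C ( [S [A [B [C a]]]] )]]] ++ [S [A [B [C a]]] ^ [S [A [B [C a]]]]]]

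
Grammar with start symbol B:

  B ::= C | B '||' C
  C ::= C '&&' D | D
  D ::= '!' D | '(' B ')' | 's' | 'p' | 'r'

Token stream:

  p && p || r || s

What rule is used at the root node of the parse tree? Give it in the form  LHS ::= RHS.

[B [B [B [C [C [D p]] && [D p]]] || [C [D r]]] || [C [D s]]]

B ::= B '||' C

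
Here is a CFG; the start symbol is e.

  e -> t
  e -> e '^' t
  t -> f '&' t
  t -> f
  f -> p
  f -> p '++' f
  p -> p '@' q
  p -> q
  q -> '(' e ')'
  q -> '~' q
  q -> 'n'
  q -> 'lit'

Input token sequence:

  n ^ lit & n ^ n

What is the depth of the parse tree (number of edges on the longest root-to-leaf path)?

7

[e [e [e [t [f [p [q n]]]]] ^ [t [f [p [q lit]]] & [t [f [p [q n]]]]]] ^ [t [f [p [q n]]]]]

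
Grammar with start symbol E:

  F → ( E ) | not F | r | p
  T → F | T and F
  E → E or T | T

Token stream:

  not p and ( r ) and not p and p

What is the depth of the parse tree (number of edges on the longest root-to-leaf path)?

8

[E [T [T [T [T [F not [F p]]] and [F ( [E [T [F r]]] )]] and [F not [F p]]] and [F p]]]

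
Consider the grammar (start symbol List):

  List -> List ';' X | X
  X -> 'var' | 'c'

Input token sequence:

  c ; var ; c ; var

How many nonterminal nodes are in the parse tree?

8

[List [List [List [List [X c]] ; [X var]] ; [X c]] ; [X var]]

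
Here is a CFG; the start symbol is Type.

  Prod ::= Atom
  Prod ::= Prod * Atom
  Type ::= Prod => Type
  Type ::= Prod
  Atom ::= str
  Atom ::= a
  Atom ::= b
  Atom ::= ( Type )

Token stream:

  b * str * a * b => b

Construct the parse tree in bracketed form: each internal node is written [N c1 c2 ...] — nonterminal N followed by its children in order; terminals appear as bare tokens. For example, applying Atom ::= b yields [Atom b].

Type
Prod => Type
Prod * Atom => Type
Prod * Atom * Atom => Type
Prod * Atom * Atom * Atom => Type
Atom * Atom * Atom * Atom => Type
b * Atom * Atom * Atom => Type
b * str * Atom * Atom => Type
b * str * a * Atom => Type
b * str * a * b => Type
b * str * a * b => Prod
b * str * a * b => Atom
b * str * a * b => b

[Type [Prod [Prod [Prod [Prod [Atom b]] * [Atom str]] * [Atom a]] * [Atom b]] => [Type [Prod [Atom b]]]]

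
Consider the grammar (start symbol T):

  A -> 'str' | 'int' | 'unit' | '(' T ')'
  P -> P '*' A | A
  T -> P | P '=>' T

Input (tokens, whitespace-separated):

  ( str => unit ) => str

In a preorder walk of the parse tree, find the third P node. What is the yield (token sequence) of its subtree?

unit

[T [P [A ( [T [P [A str]] => [T [P [A unit]]]] )]] => [T [P [A str]]]]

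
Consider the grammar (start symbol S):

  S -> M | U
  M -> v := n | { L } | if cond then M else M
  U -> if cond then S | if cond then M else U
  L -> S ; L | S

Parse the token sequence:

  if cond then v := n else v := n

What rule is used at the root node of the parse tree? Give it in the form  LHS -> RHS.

S -> M

[S [M if cond then [M v := n] else [M v := n]]]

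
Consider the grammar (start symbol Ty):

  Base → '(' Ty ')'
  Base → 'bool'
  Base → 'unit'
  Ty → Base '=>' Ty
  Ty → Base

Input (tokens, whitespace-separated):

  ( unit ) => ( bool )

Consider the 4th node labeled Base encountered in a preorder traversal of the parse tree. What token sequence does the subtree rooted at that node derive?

[Ty [Base ( [Ty [Base unit]] )] => [Ty [Base ( [Ty [Base bool]] )]]]

bool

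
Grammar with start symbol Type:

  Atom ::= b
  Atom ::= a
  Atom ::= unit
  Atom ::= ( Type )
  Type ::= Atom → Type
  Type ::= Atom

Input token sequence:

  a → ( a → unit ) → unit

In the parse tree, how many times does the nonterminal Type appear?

5

[Type [Atom a] → [Type [Atom ( [Type [Atom a] → [Type [Atom unit]]] )] → [Type [Atom unit]]]]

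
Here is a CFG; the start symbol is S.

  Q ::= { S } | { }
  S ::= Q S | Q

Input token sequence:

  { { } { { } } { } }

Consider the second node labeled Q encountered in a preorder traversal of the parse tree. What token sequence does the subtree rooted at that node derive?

{ }

[S [Q { [S [Q { }] [S [Q { [S [Q { }]] }] [S [Q { }]]]] }]]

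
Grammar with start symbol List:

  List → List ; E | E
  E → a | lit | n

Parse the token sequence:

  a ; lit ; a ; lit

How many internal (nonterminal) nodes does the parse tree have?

8

[List [List [List [List [E a]] ; [E lit]] ; [E a]] ; [E lit]]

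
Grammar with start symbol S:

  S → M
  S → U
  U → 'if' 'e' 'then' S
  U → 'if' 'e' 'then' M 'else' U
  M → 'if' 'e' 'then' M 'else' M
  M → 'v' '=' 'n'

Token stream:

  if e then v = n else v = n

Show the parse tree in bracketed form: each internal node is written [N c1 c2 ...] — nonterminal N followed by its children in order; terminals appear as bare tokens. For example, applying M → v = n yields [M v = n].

S
M
if e then M else M
if e then v = n else M
if e then v = n else v = n

[S [M if e then [M v = n] else [M v = n]]]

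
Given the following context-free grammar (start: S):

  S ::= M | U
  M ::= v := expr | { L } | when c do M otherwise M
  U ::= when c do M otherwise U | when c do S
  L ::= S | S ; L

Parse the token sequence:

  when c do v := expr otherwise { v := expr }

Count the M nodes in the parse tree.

4

[S [M when c do [M v := expr] otherwise [M { [L [S [M v := expr]]] }]]]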